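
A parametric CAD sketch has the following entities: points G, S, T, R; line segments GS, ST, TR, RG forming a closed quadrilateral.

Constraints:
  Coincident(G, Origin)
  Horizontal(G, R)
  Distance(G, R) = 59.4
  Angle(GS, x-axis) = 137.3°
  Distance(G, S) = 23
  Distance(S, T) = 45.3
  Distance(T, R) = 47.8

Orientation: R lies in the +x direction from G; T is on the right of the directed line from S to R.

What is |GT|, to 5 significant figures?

22.368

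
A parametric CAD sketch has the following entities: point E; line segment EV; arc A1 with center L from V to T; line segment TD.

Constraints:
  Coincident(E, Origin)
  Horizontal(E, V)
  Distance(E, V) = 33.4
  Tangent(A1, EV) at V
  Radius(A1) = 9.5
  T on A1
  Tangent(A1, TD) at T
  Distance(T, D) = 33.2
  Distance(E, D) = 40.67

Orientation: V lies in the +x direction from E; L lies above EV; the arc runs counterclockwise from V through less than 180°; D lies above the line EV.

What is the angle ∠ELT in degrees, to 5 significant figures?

145.95°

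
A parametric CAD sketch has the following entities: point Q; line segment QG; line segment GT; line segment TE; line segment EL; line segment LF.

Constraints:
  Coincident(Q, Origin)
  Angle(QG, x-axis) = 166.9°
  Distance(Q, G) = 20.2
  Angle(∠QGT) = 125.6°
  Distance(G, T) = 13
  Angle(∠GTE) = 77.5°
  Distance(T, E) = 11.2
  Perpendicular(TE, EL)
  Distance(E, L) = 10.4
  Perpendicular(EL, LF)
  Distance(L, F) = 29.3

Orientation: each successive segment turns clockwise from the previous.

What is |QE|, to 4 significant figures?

23.00

Q is at the origin; QG runs at 166.9° with length 20.2, so G = (-19.67, 4.578). ∠QGT = 125.6° gives GT at 112.5° from the x-axis; with |GT| = 13.0, T = (-24.65, 16.59). ∠GTE = 77.5° gives TE at 10.00° from the x-axis; with |TE| = 11.2, E = (-13.62, 18.53). Then |QE| = |E − Q| = 23.00.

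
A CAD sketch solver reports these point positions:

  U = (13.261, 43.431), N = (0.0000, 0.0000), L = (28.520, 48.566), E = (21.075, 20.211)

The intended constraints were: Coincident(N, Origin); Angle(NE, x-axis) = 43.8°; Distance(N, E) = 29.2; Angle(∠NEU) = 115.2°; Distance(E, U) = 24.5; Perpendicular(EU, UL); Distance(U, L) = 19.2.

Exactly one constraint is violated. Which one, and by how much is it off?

Distance(U, L) = 19.2 — off by 3.10.

N = (0.00, 0.00) ✓; NE at 43.80° ✓; |NE| = 29.20 ✓; ∠NEU = 115.2° ✓; |EU| = 24.50 ✓; ∠(EU, UL) = 90.00° ✓; |UL| = 16.10 ✗.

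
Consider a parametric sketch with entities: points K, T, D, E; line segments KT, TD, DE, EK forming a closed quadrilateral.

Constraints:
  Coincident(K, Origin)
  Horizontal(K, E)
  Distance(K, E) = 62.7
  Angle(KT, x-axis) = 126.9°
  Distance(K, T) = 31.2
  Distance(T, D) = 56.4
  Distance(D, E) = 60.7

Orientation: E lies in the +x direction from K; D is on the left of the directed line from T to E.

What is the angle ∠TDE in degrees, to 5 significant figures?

93.252°

Checks: |KE| = 62.70 ✓; |KT| = 31.20 ✓; |TD| = 56.40 ✓; |DE| = 60.70 ✓.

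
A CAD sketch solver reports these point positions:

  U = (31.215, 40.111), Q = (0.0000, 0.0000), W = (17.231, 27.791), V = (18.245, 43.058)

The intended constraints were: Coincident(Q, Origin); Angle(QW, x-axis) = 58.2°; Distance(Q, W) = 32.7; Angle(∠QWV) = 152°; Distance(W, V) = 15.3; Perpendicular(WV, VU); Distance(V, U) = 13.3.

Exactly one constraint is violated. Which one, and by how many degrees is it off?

Perpendicular(WV, VU) — off by 9.00°.

Q = (0.00, 0.00) ✓; QW at 58.20° ✓; |QW| = 32.70 ✓; ∠QWV = 152.0° ✓; |WV| = 15.30 ✓; ∠(WV, VU) = 99.00° ✗; |VU| = 13.30 ✓.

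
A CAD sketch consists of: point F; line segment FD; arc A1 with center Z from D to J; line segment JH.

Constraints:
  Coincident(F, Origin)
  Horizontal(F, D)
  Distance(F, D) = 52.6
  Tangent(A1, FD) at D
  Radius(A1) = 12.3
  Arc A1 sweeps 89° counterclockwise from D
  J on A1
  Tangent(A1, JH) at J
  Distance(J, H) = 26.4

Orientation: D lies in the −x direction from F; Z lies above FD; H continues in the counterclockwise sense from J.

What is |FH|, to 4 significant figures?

55.39

F is at the origin; FD is horizontal with |FD| = 52.6 and D on the −x side, so D = (-52.60, 0.000). A1 meets FD tangentially, so ZD is at right angles to FD, so Z = D + (0, 12.3) = (-52.60, 12.30). On A1, D sits at bearing -90° from Z; an 89° counterclockwise sweep puts J at bearing -1°, so J = Z + 12.3·(cos -1°, sin -1°) = (-40.30, 12.09). A1 meets JH tangentially, so ZJ is at right angles to JH, so JH runs along (−sin -1°, cos -1°); with |JH| = 26.4, H = (-39.84, 38.48). Then |FH| = |H − F| = 55.39.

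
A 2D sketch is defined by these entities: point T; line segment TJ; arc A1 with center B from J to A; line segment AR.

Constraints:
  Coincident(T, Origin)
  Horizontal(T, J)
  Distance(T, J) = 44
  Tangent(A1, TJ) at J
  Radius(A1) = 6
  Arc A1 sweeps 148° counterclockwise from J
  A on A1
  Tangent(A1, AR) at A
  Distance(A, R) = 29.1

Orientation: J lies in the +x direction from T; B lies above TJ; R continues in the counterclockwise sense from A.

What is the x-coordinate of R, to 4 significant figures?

22.50

T is at the origin; T and J share the same y with |TJ| = 44.0 and J on the +x side, so J = (44.00, 0.000). A1 meets TJ tangentially, so BJ is at right angles to TJ, so B = J + (0, 6) = (44.00, 6.000). On A1, J sits at bearing -90° from B; a 148° counterclockwise sweep puts A at bearing 58°, so A = B + 6.0·(cos 58°, sin 58°) = (47.18, 11.09). A1 meets AR tangentially, so BA is at right angles to AR, so AR runs along (−sin 58°, cos 58°); with |AR| = 29.1, R = (22.50, 26.51). So R.x = 22.50.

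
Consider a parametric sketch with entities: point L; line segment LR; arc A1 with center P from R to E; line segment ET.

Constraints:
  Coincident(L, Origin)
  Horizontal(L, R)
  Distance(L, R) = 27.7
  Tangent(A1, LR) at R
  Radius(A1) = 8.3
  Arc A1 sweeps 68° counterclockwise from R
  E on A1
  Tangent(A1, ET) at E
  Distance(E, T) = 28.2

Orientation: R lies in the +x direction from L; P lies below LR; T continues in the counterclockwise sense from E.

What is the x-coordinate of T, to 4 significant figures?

9.440

On A1, R sits at bearing 90° from P; a 68° counterclockwise sweep puts E at bearing 158°, so E = P + 8.3·(cos 158°, sin 158°) = (20.00, -5.191). Tangency of A1 to ET means the radius PE is perpendicular to ET, so ET runs along (−sin 158°, cos 158°); with |ET| = 28.2, T = (9.440, -31.34). So T.x = 9.440.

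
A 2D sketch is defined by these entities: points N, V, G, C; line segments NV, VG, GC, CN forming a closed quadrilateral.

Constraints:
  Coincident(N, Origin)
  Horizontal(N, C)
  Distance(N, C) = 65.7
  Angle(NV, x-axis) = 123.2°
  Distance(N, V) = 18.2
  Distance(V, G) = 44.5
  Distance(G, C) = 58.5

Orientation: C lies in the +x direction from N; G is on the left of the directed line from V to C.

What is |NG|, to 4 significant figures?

49.33

N is at the origin; NC is horizontal with |NC| = 65.7 and C in +x, so C = (65.7, 0). NV runs at 123.2° with |NV| = 18.2, so V = (-9.966, 15.23). G is determined by |VG| = 44.5 and |GC| = 58.5 together: it lies at the intersection of circle(V, 44.5) and circle(C, 58.5). With |VC| = 77.18, the foot of the radical line on VC is 29.25 from V and the perpendicular offset is √(44.5² − 29.25²) = 33.54. Taking the left-of-VC solution: G = (25.33, 42.33).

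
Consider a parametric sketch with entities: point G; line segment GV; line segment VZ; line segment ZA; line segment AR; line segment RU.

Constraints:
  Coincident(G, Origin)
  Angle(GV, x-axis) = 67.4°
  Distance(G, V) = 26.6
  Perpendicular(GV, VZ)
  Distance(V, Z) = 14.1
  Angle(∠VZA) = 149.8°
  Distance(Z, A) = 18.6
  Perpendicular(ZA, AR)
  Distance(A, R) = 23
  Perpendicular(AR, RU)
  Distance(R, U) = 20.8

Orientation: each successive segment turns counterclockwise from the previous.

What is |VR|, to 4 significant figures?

34.65

G is at the origin; GV runs at 67.4° with length 26.6, so V = (10.22, 24.56). GV ⟂ VZ, so VZ runs at 157.4°; with |VZ| = 14.1, Z = (-2.795, 29.98). ∠VZA = 149.8° gives ZA at -172.4° from the x-axis; with |ZA| = 18.6, A = (-21.23, 27.52). ZA is perpendicular to AR, so AR runs at -82.40°; with |AR| = 23.0, R = (-18.19, 4.718). Then |VR| = |R − V| = 34.65.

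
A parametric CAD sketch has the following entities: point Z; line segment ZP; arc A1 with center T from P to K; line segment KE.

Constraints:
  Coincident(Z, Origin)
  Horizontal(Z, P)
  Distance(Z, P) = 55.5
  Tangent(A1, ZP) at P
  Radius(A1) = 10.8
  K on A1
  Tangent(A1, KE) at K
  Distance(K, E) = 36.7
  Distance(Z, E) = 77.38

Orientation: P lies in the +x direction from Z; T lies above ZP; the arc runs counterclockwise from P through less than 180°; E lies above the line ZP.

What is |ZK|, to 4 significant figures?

67.34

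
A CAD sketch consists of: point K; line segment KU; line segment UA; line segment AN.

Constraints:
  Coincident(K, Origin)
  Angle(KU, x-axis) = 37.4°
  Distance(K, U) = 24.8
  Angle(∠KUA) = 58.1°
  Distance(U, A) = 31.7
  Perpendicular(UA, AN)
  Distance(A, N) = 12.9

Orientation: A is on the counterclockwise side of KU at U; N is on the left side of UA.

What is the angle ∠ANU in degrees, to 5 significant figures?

67.857°

K is at the origin; KU runs at 37.4° with length 24.8, so U = 24.8·(cos 37.4°, sin 37.4°) = (19.701, 15.063). ∠KUA = 58.1°, so UA runs at 37.4° + (180° − 58.1°) = 159.30° from the x-axis; with |UA| = 31.7, A = U + 31.7·(cos 159.30°, sin 159.30°) = (-9.9521, 26.268). UA ⟂ AN; with |AN| = 12.9 on the left of UA, N = A + 12.9·(-0.35347, -0.93544) = (-14.512, 14.201). Then cos ∠ANU = NA·NU / (|NA||NU|), giving 67.857°.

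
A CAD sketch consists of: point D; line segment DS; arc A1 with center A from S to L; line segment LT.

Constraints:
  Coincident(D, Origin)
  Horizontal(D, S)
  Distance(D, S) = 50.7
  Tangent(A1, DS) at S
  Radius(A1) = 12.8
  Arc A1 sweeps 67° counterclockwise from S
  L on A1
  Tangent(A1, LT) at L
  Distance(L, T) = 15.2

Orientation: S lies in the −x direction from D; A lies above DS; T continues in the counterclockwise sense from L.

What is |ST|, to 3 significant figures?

28.1

D is at the origin; DS is horizontal with |DS| = 50.7 and S on the −x side, so S = (-50.7, 0.00). The tangent condition forces AS to be normal to DS, so A = S + (0, 12.8) = (-50.7, 12.8). On A1, S sits at bearing -90° from A; a 67° counterclockwise sweep puts L at bearing -23°, so L = A + 12.8·(cos -23°, sin -23°) = (-38.9, 7.80). Since A1 is tangent to LT there, AL ⟂ LT, so LT runs along (−sin -23°, cos -23°); with |LT| = 15.2, T = (-33.0, 21.8). Then |ST| = |T − S| = 28.1.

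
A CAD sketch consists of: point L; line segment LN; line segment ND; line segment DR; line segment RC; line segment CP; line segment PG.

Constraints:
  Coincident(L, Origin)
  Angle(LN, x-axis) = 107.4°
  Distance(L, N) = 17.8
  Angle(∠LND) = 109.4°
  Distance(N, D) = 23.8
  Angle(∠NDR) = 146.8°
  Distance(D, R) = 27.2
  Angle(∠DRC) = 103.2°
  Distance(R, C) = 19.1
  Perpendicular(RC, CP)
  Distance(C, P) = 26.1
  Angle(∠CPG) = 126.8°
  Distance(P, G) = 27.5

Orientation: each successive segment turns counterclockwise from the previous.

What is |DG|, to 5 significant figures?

16.425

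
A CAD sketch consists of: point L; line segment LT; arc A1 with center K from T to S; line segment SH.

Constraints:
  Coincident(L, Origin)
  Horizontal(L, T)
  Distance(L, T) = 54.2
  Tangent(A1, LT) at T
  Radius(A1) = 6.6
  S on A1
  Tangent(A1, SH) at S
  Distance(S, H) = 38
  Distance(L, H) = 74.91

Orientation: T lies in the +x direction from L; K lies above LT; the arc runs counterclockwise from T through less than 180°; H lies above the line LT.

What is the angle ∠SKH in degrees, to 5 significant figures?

80.147°

Checks: L.y = 0.00, T.y = 0.00 ✓; |KS| = 6.600 ✓; ∠(KS, SH) = 90.00° ✓; |SH| = 38.00 ✓; |LH| = 74.91 ✓.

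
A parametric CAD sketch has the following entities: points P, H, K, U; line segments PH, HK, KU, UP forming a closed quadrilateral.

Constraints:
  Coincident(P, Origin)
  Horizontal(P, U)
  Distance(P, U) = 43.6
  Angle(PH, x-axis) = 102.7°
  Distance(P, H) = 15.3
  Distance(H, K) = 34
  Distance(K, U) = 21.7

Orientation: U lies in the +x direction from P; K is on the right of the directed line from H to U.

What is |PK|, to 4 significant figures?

23.87

P is at the origin; P and U share the same y with |PU| = 43.6 and U in +x, so U = (43.6, 0). PH runs at 102.7° with |PH| = 15.3, so H = (-3.364, 14.93). K is determined by |HK| = 34.0 and |KU| = 21.7 together: it lies at the intersection of circle(H, 34.0) and circle(U, 21.7). With |HU| = 49.28, the foot of the radical line on HU is 31.59 from H and the perpendicular offset is √(34.0² − 31.59²) = 12.57. Taking the right-of-HU solution: K = (22.94, -6.623).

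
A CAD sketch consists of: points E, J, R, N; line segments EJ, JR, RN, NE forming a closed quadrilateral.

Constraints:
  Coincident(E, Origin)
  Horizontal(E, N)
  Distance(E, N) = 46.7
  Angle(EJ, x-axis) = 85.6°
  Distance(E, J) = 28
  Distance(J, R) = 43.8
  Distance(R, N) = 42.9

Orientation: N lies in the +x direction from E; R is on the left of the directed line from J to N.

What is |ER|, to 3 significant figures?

60.9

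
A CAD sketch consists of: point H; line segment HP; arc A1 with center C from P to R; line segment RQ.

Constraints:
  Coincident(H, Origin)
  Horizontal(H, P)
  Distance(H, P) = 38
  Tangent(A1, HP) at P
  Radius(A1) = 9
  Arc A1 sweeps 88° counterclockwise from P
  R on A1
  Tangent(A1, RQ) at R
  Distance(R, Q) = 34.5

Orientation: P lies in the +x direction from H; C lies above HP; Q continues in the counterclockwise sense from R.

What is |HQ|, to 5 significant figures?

64.702

On A1, P sits at bearing -90° from C; an 88° counterclockwise sweep puts R at bearing -2°, so R = C + 9.0·(cos -2°, sin -2°) = (46.995, 8.6859). The tangent condition forces CR to be normal to RQ, so RQ runs along (−sin -2°, cos -2°); with |RQ| = 34.5, Q = (48.199, 43.165). Then |HQ| = |Q − H| = 64.702.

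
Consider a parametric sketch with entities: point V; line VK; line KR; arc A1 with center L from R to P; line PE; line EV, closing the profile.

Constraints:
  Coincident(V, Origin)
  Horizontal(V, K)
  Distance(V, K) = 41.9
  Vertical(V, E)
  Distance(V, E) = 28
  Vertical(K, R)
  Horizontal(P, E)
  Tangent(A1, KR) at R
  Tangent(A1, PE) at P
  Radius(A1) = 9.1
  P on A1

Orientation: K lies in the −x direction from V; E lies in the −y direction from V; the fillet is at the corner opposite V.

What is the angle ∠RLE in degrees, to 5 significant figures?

164.49°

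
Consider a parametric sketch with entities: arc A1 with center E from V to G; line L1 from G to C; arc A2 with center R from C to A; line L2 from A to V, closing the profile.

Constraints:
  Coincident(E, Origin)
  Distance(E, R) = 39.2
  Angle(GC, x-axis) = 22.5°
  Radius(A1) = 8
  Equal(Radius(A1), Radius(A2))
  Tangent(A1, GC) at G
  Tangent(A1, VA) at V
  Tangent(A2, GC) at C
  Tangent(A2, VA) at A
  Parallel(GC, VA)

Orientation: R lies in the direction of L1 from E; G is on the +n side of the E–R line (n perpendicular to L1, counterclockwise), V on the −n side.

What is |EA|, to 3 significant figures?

40.0

The slot axis is L1's direction at 22.5°, so u = (cos 22.5°, sin 22.5°) = (0.924, 0.383) and n = (−sin 22.5°, cos 22.5°) = (-0.383, 0.924). E is at the origin and R lies 39.2 along u from E, so R = 39.2·u = (36.2, 15.0). Tangency of A1 to both parallel lines with radius 8.0 puts G and V at E ± 8.0·n: G = (-3.06, 7.39), V = (3.06, -7.39). Equal radii place C and A the same way about R: C = R + 8.0·n = (33.2, 22.4), A = R − 8.0·n = (39.3, 7.61). Then |EA| = |A − E| = 40.0.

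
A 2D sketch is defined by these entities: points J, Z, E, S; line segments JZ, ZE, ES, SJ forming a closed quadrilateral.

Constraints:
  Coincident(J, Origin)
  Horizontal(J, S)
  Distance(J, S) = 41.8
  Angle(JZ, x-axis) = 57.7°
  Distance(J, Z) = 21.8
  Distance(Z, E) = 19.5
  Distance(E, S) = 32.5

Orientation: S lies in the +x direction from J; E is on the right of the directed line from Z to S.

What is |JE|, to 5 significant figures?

9.3600

J is at the origin; J and S share the same y with |JS| = 41.8 and S in +x, so S = (41.8, 0). JZ runs at 57.7° with |JZ| = 21.8, so Z = (11.649, 18.427). E is determined by |ZE| = 19.5 and |ES| = 32.5 together: it lies at the intersection of circle(Z, 19.5) and circle(S, 32.5). With |ZS| = 35.336, the foot of the radical line on ZS is 8.1027 from Z and the perpendicular offset is √(19.5² − 8.1027²) = 17.737. Taking the right-of-ZS solution: E = (9.3134, -0.93293).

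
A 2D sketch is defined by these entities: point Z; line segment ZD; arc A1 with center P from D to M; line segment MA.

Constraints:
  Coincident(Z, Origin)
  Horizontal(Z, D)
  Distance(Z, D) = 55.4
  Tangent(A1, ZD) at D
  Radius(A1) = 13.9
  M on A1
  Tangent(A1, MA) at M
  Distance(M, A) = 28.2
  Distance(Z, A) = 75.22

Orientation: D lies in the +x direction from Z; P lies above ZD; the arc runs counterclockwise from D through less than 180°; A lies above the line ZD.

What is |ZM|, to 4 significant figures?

71.00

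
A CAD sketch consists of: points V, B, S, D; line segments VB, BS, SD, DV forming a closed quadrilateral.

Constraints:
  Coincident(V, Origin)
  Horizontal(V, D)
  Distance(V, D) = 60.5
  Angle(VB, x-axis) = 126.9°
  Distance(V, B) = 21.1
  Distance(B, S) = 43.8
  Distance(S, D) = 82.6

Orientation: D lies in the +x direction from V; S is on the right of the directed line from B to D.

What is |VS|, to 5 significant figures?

31.975

V is at the origin; V and D share the same y with |VD| = 60.5 and D in +x, so D = (60.5, 0). VB runs at 126.9° with |VB| = 21.1, so B = (-12.669, 16.873). S is determined by |BS| = 43.8 and |SD| = 82.6 together: it lies at the intersection of circle(B, 43.8) and circle(D, 82.6). With |BD| = 75.089, the foot of the radical line on BD is 4.8880 from B and the perpendicular offset is √(43.8² − 4.8880²) = 43.526. Taking the right-of-BD solution: S = (-17.687, -26.638).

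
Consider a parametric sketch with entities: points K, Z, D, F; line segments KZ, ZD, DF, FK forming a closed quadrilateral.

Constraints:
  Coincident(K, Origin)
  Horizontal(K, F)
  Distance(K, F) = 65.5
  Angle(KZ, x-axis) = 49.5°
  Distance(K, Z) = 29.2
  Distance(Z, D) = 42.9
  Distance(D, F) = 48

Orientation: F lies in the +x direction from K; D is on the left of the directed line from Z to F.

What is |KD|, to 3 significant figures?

71.5

K is at the origin; K and F share the same y with |KF| = 65.5 and F in +x, so F = (65.5, 0). KZ runs at 49.5° with |KZ| = 29.2, so Z = (19.0, 22.2). D is determined by |ZD| = 42.9 and |DF| = 48.0 together: it lies at the intersection of circle(Z, 42.9) and circle(F, 48.0). With |ZF| = 51.6, the foot of the radical line on ZF is 21.3 from Z and the perpendicular offset is √(42.9² − 21.3²) = 37.2. Taking the left-of-ZF solution: D = (54.2, 46.7).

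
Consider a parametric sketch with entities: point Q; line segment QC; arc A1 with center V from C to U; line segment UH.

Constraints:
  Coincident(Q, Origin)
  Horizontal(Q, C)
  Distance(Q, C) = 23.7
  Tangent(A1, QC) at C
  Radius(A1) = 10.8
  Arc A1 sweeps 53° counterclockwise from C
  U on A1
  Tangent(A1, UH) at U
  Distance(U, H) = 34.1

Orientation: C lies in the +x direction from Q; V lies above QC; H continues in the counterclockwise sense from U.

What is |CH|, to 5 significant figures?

42.941

Q is at the origin; Q and C share the same y with |QC| = 23.7 and C on the +x side, so C = (23.700, 0.0000). Tangency of A1 to QC means the radius VC is perpendicular to QC, so V = C + (0, 10.8) = (23.700, 10.800). On A1, C sits at bearing -90° from V; a 53° counterclockwise sweep puts U at bearing -37°, so U = V + 10.8·(cos -37°, sin -37°) = (32.325, 4.3004). A1 meets UH tangentially, so VU is at right angles to UH, so UH runs along (−sin -37°, cos -37°); with |UH| = 34.1, H = (52.847, 31.534). Then |CH| = |H − C| = 42.941.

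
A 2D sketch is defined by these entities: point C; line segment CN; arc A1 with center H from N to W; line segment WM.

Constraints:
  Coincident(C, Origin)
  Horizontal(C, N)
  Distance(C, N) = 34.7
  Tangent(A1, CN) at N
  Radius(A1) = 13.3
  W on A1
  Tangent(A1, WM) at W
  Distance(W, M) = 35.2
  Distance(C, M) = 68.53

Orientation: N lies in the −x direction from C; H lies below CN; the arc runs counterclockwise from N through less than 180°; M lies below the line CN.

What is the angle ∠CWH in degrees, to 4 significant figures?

16.31°

C is at the origin; C and N share the same y with |CN| = 34.7 and N on the −x side, so N = (-34.70, 0.000). Since A1 is tangent to CN there, HN ⟂ CN, so H = N + (0, -13.3) = (-34.70, -13.30). Since HW ⟂ WM (tangency), |HM| = √(13.3² + 35.2²) = 37.63 regardless of where W sits on A1. So M lies on both circle(C, 68.53) and circle(H, 37.63); the below-CN intersection is M = (-48.68, -48.24). W is the foot of the tangent from M: W = (-48.00, -13.04).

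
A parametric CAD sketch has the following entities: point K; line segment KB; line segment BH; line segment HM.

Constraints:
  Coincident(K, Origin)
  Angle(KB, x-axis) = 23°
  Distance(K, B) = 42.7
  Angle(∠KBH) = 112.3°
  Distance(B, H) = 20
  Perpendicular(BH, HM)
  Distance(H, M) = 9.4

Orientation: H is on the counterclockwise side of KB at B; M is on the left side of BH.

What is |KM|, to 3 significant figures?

47.1

K is at the origin; KB runs at 23.0° with length 42.7, so B = 42.7·(cos 23.0°, sin 23.0°) = (39.3, 16.7). ∠KBH = 112.3°, so BH runs at 23.0° + (180° − 112.3°) = 90.7° from the x-axis; with |BH| = 20.0, H = B + 20.0·(cos 90.7°, sin 90.7°) = (39.1, 36.7). The perpendicularity gives HM at right angles to BH; with |HM| = 9.4 on the left of BH, M = H + 9.4·(-1.00, -0.0122) = (29.7, 36.6). Then |KM| = |M − K| = 47.1.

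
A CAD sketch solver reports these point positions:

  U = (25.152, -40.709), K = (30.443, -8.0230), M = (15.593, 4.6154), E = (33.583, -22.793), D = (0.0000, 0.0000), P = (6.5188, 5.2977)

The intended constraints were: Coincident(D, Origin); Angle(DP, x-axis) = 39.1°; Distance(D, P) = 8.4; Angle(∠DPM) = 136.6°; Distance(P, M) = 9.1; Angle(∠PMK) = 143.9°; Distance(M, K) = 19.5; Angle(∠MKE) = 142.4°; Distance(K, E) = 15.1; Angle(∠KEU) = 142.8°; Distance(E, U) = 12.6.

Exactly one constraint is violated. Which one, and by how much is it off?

Distance(E, U) = 12.6 — off by 7.20.

D = (0.00, 0.00) ✓; DP at 39.10° ✓; |DP| = 8.400 ✓; ∠DPM = 136.6° ✓; |PM| = 9.100 ✓; ∠PMK = 143.9° ✓; |MK| = 19.50 ✓; ∠MKE = 142.4° ✓; |KE| = 15.10 ✓; ∠KEU = 142.8° ✓; |EU| = 19.80 ✗.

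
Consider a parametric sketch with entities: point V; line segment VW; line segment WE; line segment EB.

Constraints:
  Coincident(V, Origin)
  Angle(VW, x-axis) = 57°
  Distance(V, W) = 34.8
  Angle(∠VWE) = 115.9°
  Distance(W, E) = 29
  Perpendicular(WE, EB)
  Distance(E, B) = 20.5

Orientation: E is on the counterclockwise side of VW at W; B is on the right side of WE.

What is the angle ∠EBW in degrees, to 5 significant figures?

54.744°

V is at the origin; VW runs at 57.0° with length 34.8, so W = 34.8·(cos 57.0°, sin 57.0°) = (18.953, 29.186). ∠VWE = 115.9°, so WE runs at 57.0° + (180° − 115.9°) = 121.10° from the x-axis; with |WE| = 29.0, E = W + 29.0·(cos 121.10°, sin 121.10°) = (3.9740, 54.017). WE is perpendicular to EB; with |EB| = 20.5 on the right of WE, B = E + 20.5·(0.85627, 0.51653) = (21.527, 64.606). Then cos ∠EBW = BE·BW / (|BE||BW|), giving 54.744°.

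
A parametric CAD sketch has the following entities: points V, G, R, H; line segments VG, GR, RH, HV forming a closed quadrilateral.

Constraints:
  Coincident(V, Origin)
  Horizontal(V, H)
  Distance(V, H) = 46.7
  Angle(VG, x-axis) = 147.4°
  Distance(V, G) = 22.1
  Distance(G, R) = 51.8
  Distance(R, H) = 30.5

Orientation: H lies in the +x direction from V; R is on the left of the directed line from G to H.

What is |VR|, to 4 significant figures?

40.74

Checks: |GR| = 51.80 ✓; |RH| = 30.50 ✓.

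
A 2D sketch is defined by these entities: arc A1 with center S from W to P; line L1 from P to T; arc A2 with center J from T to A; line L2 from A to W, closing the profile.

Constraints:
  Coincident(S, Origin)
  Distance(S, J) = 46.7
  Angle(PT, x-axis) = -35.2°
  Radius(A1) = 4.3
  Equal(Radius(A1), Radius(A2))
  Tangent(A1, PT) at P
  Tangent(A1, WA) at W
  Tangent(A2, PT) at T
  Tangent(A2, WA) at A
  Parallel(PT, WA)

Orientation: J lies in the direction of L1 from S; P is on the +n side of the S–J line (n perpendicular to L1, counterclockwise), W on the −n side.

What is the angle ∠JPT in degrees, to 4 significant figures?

5.261°

Tangency of A1 to both parallel lines with radius 4.3 puts P and W at S ± 4.3·n: P = (2.479, 3.514), W = (-2.479, -3.514). Equal radii place T and A the same way about J: T = J + 4.3·n = (40.64, -23.41), A = J − 4.3·n = (35.68, -30.43). Then cos ∠JPT = PJ·PT / (|PJ||PT|), giving 5.261°.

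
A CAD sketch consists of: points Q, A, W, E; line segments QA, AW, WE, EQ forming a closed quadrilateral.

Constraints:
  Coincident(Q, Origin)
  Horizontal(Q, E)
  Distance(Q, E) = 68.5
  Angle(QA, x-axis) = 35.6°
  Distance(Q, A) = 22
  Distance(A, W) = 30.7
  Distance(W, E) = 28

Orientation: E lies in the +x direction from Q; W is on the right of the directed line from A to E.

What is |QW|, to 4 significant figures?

41.96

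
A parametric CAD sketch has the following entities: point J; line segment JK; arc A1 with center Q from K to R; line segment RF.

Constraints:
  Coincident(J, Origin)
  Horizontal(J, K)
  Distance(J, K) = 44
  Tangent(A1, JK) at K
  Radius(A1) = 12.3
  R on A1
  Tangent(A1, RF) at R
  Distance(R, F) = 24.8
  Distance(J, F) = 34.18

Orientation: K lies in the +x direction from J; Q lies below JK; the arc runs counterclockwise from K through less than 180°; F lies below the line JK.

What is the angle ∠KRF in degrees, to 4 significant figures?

150.5°

Checks: |QK| = 12.30 ✓; |QR| = 12.30 ✓; ∠(QR, RF) = 90.00° ✓; |RF| = 24.80 ✓; |JF| = 34.18 ✓.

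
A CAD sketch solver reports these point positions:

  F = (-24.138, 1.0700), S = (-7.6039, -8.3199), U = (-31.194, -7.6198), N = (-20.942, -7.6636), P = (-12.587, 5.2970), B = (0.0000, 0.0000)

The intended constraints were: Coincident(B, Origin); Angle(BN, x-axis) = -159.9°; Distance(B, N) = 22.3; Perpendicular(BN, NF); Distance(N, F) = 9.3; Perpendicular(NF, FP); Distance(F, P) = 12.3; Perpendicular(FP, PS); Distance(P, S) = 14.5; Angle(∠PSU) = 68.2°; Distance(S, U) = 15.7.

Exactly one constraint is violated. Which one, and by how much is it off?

Distance(S, U) = 15.7 — off by 7.90.

B = (0.00, 0.00) ✓; BN at -159.9° ✓; |BN| = 22.30 ✓; ∠(BN, NF) = 90.00° ✓; |NF| = 9.300 ✓; ∠(NF, FP) = 90.00° ✓; |FP| = 12.30 ✓; ∠(FP, PS) = 90.00° ✓; |PS| = 14.50 ✓; ∠PSU = 68.20° ✓; |SU| = 23.60 ✗.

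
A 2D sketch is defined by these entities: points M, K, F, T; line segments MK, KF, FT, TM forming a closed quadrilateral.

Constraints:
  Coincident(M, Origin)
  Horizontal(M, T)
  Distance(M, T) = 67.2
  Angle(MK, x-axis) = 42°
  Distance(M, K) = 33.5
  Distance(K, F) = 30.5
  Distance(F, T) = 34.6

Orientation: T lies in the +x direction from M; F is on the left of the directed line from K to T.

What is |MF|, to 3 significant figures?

62.6

Checks: |KF| = 30.50 ✓; |FT| = 34.60 ✓.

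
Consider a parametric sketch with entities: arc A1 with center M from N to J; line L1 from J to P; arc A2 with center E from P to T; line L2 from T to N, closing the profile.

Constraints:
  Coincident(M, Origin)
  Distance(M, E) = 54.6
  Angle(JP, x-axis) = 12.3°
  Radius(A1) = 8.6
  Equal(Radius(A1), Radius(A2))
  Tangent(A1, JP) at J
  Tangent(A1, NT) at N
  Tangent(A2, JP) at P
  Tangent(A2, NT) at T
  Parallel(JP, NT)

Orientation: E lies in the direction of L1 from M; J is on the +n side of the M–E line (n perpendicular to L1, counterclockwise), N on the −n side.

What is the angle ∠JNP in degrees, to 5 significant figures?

72.515°

Tangency of A1 to both parallel lines with radius 8.6 puts J and N at M ± 8.6·n: J = (-1.8321, 8.4026), N = (1.8321, -8.4026). Equal radii place P and T the same way about E: P = E + 8.6·n = (51.515, 20.034), T = E − 8.6·n = (55.179, 3.2289). Then cos ∠JNP = NJ·NP / (|NJ||NP|), giving 72.515°.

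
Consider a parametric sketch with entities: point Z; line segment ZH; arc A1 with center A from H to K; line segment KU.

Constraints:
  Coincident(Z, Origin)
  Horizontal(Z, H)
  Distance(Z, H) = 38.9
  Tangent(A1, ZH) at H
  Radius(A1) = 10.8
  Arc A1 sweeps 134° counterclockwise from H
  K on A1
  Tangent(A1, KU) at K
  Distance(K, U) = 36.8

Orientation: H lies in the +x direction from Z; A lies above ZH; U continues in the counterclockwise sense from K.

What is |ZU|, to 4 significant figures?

49.50

Z is at the origin; ZH is horizontal with |ZH| = 38.9 and H on the +x side, so H = (38.90, 0.000). Tangency of A1 to ZH means the radius AH is perpendicular to ZH, so A = H + (0, 10.8) = (38.90, 10.80). On A1, H sits at bearing -90° from A; a 134° counterclockwise sweep puts K at bearing 44°, so K = A + 10.8·(cos 44°, sin 44°) = (46.67, 18.30). A1 meets KU tangentially, so AK is at right angles to KU, so KU runs along (−sin 44°, cos 44°); with |KU| = 36.8, U = (21.11, 44.77). Then |ZU| = |U − Z| = 49.50.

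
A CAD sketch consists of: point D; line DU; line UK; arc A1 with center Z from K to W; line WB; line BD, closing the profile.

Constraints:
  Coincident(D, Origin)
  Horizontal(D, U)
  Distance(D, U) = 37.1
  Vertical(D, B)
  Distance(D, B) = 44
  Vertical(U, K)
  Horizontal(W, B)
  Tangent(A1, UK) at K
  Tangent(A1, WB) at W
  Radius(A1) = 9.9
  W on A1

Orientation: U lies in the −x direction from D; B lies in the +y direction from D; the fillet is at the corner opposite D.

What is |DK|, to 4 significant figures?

50.39

D is at the origin; D and U share the same y with |DU| = 37.1 and U on the −x side, so U = (-37.10, 0.000). DB is vertical with |DB| = 44.0 and B on the +y side, so B = (0.000, 44.00). The virtual corner opposite D is at (-37.10, 44.00). Since A1 is tangent to UK there, ZK ⟂ UK and A1 meets WB tangentially, so ZW is at right angles to WB, with radius 9.9, so the center Z sits 9.9 in from both sides at Z = (-27.20, 34.10). That places the tangent points at K = (-37.10, 34.10) on UK and W = (-27.20, 44.00) on WB. Then |DK| = |K − D| = 50.39.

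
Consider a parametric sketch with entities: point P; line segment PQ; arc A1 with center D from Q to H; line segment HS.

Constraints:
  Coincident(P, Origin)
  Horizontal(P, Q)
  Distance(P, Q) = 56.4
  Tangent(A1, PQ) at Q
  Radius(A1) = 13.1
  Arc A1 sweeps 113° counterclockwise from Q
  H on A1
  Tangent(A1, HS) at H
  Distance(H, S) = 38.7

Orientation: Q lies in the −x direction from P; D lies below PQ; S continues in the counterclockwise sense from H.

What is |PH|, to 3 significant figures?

70.8

The tangent condition forces DQ to be normal to PQ, so D = Q + (0, -13.1) = (-56.4, -13.1). On A1, Q sits at bearing 90° from D; a 113° counterclockwise sweep puts H at bearing 203°, so H = D + 13.1·(cos 203°, sin 203°) = (-68.5, -18.2). Then |PH| = |H − P| = 70.8.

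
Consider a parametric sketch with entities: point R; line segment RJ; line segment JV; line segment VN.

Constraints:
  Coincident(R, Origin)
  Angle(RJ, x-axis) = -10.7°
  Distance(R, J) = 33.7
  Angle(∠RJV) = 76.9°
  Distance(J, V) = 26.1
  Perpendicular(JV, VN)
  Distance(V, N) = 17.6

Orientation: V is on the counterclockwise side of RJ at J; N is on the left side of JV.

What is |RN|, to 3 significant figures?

23.9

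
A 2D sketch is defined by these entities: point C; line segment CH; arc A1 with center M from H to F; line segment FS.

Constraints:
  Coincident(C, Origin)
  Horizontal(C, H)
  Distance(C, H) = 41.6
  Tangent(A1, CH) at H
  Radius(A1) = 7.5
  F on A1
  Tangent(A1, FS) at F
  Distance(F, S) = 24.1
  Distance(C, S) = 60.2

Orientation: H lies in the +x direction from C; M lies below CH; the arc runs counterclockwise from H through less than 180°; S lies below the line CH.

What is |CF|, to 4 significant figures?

38.06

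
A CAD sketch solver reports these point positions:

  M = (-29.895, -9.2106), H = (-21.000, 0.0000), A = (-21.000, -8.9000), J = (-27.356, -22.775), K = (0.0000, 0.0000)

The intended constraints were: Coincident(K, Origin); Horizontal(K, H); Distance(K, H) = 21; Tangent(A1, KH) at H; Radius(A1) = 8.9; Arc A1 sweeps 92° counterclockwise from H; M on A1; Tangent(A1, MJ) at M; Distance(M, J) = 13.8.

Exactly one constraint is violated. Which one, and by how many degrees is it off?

Tangent(A1, MJ) at M — off by 8.60°.

K = (0.00, 0.00) ✓; K.y = 0.00, H.y = 0.00 ✓; |KH| = 21.00 ✓; ∠(AH, HK) = 90.00° ✓; |AH| = 8.900 ✓; bearing(A→M) − bearing(A→H) = 92.00° ✓; |AM| = 8.900 ✓; ∠(AM, MJ) = 81.40° ✗; |MJ| = 13.80 ✓.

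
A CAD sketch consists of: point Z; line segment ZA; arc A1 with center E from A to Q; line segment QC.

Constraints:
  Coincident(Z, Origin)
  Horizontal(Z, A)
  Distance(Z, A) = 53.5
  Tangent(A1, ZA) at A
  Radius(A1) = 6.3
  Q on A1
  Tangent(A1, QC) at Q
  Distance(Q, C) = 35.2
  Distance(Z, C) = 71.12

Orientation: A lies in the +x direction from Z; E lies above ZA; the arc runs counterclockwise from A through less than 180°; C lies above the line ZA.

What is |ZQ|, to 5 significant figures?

60.162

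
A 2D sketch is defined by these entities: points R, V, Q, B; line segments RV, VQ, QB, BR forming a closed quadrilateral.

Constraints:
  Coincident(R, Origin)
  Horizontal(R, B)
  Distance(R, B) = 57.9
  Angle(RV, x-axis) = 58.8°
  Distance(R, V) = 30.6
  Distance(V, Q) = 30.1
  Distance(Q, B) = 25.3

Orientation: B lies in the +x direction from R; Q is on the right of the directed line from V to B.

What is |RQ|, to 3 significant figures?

32.6

R is at the origin; RB is horizontal with |RB| = 57.9 and B in +x, so B = (57.9, 0). RV runs at 58.8° with |RV| = 30.6, so V = (15.9, 26.2). Q is determined by |VQ| = 30.1 and |QB| = 25.3 together: it lies at the intersection of circle(V, 30.1) and circle(B, 25.3). With |VB| = 49.5, the foot of the radical line on VB is 27.4 from V and the perpendicular offset is √(30.1² − 27.4²) = 12.4. Taking the right-of-VB solution: Q = (32.6, 1.18).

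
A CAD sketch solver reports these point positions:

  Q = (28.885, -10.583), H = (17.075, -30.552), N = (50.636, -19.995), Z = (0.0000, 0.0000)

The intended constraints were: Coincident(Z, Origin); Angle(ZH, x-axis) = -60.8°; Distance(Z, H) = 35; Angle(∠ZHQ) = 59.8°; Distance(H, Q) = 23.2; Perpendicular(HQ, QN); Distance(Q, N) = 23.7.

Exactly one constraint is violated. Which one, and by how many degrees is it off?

Perpendicular(HQ, QN) — off by 7.20°.

Z = (0.00, 0.00) ✓; ZH at -60.80° ✓; |ZH| = 35.00 ✓; ∠ZHQ = 59.80° ✓; |HQ| = 23.20 ✓; ∠(HQ, QN) = 82.80° ✗; |QN| = 23.70 ✓.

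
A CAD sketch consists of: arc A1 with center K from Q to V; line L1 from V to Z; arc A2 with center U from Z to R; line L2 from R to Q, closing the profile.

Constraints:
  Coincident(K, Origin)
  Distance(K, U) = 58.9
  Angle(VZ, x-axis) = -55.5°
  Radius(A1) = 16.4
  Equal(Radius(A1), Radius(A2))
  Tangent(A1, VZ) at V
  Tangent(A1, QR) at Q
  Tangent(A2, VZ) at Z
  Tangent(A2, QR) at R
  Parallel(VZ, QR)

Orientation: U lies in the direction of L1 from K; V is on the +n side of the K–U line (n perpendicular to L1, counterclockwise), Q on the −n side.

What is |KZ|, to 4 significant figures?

61.14

The slot axis is L1's direction at -55.5°, so u = (cos -55.5°, sin -55.5°) = (0.5664, -0.8241) and n = (−sin -55.5°, cos -55.5°) = (0.8241, 0.5664). K is at the origin and U lies 58.9 along u from K, so U = 58.9·u = (33.36, -48.54). Tangency of A1 to both parallel lines with radius 16.4 puts V and Q at K ± 16.4·n: V = (13.52, 9.289), Q = (-13.52, -9.289). Equal radii place Z and R the same way about U: Z = U + 16.4·n = (46.88, -39.25), R = U − 16.4·n = (19.85, -57.83). Then |KZ| = |Z − K| = 61.14.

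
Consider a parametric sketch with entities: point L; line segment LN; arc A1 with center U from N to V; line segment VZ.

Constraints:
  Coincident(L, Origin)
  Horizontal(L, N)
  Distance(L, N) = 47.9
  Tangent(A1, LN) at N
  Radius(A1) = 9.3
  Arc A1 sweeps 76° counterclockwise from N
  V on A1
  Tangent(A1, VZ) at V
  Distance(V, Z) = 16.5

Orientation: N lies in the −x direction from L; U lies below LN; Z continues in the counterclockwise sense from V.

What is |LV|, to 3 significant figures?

57.4

L is at the origin; LN is horizontal with |LN| = 47.9 and N on the −x side, so N = (-47.9, 0.00). The tangent condition forces UN to be normal to LN, so U = N + (0, -9.3) = (-47.9, -9.30). On A1, N sits at bearing 90° from U; a 76° counterclockwise sweep puts V at bearing 166°, so V = U + 9.3·(cos 166°, sin 166°) = (-56.9, -7.05). Then |LV| = |V − L| = 57.4.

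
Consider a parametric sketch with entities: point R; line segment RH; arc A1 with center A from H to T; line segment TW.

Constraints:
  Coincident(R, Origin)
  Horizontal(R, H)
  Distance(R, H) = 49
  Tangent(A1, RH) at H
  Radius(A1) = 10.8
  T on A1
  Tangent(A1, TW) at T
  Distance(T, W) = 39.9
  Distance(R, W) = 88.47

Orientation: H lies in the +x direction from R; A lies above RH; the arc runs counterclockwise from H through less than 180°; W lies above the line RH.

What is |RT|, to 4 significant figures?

58.31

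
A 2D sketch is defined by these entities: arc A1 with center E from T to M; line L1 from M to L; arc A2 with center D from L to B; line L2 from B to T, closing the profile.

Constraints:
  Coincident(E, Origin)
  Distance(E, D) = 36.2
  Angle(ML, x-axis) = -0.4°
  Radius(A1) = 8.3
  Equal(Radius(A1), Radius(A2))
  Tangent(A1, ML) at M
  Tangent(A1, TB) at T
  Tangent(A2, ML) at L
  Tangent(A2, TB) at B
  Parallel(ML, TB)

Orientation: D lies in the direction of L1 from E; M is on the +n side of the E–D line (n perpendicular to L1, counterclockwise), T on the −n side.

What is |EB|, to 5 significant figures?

37.139

The slot axis is L1's direction at -0.4°, so u = (cos -0.4°, sin -0.4°) = (0.99998, -0.0069813) and n = (−sin -0.4°, cos -0.4°) = (0.0069813, 0.99998). E is at the origin and D lies 36.2 along u from E, so D = 36.2·u = (36.199, -0.25272). Tangency of A1 to both parallel lines with radius 8.3 puts M and T at E ± 8.3·n: M = (0.057944, 8.2998), T = (-0.057944, -8.2998). Equal radii place L and B the same way about D: L = D + 8.3·n = (36.257, 8.0471), B = D − 8.3·n = (36.141, -8.5525). Then |EB| = |B − E| = 37.139.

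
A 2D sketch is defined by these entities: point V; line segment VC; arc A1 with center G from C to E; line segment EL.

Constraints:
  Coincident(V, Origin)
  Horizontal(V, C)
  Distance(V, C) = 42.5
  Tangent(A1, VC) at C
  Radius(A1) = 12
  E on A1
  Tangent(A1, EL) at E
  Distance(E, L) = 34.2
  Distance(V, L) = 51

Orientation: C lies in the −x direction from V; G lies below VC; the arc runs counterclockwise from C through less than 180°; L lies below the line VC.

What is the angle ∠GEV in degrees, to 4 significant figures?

24.75°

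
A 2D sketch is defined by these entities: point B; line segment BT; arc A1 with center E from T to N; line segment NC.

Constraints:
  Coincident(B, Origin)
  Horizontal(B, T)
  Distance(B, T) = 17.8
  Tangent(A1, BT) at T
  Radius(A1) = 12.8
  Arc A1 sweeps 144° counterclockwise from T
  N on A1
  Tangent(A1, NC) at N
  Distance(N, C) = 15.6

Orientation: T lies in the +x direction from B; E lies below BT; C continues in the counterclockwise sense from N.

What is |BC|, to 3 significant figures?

39.6

On A1, T sits at bearing 90° from E; a 144° counterclockwise sweep puts N at bearing 234°, so N = E + 12.8·(cos 234°, sin 234°) = (10.3, -23.2). Since A1 is tangent to NC there, EN ⟂ NC, so NC runs along (−sin 234°, cos 234°); with |NC| = 15.6, C = (22.9, -32.3). Then |BC| = |C − B| = 39.6.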